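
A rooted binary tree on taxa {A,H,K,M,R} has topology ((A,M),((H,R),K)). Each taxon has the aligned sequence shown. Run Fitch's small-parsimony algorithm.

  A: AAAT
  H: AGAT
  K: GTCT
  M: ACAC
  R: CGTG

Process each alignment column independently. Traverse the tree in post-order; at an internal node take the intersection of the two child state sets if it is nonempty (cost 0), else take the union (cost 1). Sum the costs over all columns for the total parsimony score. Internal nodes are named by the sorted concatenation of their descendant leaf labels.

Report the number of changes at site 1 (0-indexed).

3

AM@0: {A} ∩ {A} = {A} (intersection, +0)
HR@0: {A} ∪ {C} = {A,C} (union, +1)
HKR@0: {A,C} ∪ {G} = {A,C,G} (union, +1)
AHKMR@0: {A} ∩ {A,C,G} = {A} (intersection, +0)
AM@1: {A} ∪ {C} = {A,C} (union, +1)
HR@1: {G} ∩ {G} = {G} (intersection, +0)
HKR@1: {G} ∪ {T} = {G,T} (union, +1)
AHKMR@1: {A,C} ∪ {G,T} = {A,C,G,T} (union, +1)
AM@2: {A} ∩ {A} = {A} (intersection, +0)
HR@2: {A} ∪ {T} = {A,T} (union, +1)
HKR@2: {A,T} ∪ {C} = {A,C,T} (union, +1)
AHKMR@2: {A} ∩ {A,C,T} = {A} (intersection, +0)
AM@3: {T} ∪ {C} = {C,T} (union, +1)
HR@3: {T} ∪ {G} = {G,T} (union, +1)
HKR@3: {G,T} ∩ {T} = {T} (intersection, +0)
AHKMR@3: {C,T} ∩ {T} = {T} (intersection, +0)
per-site changes: [2, 3, 2, 2]; total = 9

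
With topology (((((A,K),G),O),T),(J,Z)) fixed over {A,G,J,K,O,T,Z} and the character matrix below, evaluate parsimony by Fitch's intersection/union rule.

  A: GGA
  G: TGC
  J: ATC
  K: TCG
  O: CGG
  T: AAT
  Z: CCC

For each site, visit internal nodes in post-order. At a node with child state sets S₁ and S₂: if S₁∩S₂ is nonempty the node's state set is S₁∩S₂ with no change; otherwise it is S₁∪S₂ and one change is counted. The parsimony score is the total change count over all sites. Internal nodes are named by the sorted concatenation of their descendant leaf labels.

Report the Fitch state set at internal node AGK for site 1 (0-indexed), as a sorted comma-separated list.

site 0, node AK: A={G} ∪ K={T} → {G,T} (+1)
site 0, node AGK: AK={G,T} ∩ G={T} → {T} (+0)
site 0, node AGKO: AGK={T} ∪ O={C} → {C,T} (+1)
site 0, node AGKOT: AGKO={C,T} ∪ T={A} → {A,C,T} (+1)
site 0, node JZ: J={A} ∪ Z={C} → {A,C} (+1)
site 0, node AGJKOTZ: AGKOT={A,C,T} ∩ JZ={A,C} → {A,C} (+0)
site 1, node AK: A={G} ∪ K={C} → {C,G} (+1)
site 1, node AGK: AK={C,G} ∩ G={G} → {G} (+0)
site 1, node AGKO: AGK={G} ∩ O={G} → {G} (+0)
site 1, node AGKOT: AGKO={G} ∪ T={A} → {A,G} (+1)
site 1, node JZ: J={T} ∪ Z={C} → {C,T} (+1)
site 1, node AGJKOTZ: AGKOT={A,G} ∪ JZ={C,T} → {A,C,G,T} (+1)
site 2, node AK: A={A} ∪ K={G} → {A,G} (+1)
site 2, node AGK: AK={A,G} ∪ G={C} → {A,C,G} (+1)
site 2, node AGKO: AGK={A,C,G} ∩ O={G} → {G} (+0)
site 2, node AGKOT: AGKO={G} ∪ T={T} → {G,T} (+1)
site 2, node JZ: J={C} ∩ Z={C} → {C} (+0)
site 2, node AGJKOTZ: AGKOT={G,T} ∪ JZ={C} → {C,G,T} (+1)
per-site changes: [4, 4, 4]; total = 12

G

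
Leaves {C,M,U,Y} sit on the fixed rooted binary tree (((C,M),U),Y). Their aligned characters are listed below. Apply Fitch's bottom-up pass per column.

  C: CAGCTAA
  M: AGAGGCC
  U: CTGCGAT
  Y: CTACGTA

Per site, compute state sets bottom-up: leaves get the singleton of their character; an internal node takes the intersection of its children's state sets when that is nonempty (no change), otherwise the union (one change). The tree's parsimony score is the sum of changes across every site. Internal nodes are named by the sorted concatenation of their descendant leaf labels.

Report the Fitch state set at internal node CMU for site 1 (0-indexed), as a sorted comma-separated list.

[col 0] CM: children C:{C}, M:{A} ∪→ {A,C}; cost 1
[col 0] CMU: children CM:{A,C}, U:{C} ∩→ {C}; cost 0
[col 0] CMUY: children CMU:{C}, Y:{C} ∩→ {C}; cost 0
[col 1] CM: children C:{A}, M:{G} ∪→ {A,G}; cost 1
[col 1] CMU: children CM:{A,G}, U:{T} ∪→ {A,G,T}; cost 1
[col 1] CMUY: children CMU:{A,G,T}, Y:{T} ∩→ {T}; cost 0
[col 2] CM: children C:{G}, M:{A} ∪→ {A,G}; cost 1
[col 2] CMU: children CM:{A,G}, U:{G} ∩→ {G}; cost 0
[col 2] CMUY: children CMU:{G}, Y:{A} ∪→ {A,G}; cost 1
[col 3] CM: children C:{C}, M:{G} ∪→ {C,G}; cost 1
[col 3] CMU: children CM:{C,G}, U:{C} ∩→ {C}; cost 0
[col 3] CMUY: children CMU:{C}, Y:{C} ∩→ {C}; cost 0
[col 4] CM: children C:{T}, M:{G} ∪→ {G,T}; cost 1
[col 4] CMU: children CM:{G,T}, U:{G} ∩→ {G}; cost 0
[col 4] CMUY: children CMU:{G}, Y:{G} ∩→ {G}; cost 0
[col 5] CM: children C:{A}, M:{C} ∪→ {A,C}; cost 1
[col 5] CMU: children CM:{A,C}, U:{A} ∩→ {A}; cost 0
[col 5] CMUY: children CMU:{A}, Y:{T} ∪→ {A,T}; cost 1
[col 6] CM: children C:{A}, M:{C} ∪→ {A,C}; cost 1
[col 6] CMU: children CM:{A,C}, U:{T} ∪→ {A,C,T}; cost 1
[col 6] CMUY: children CMU:{A,C,T}, Y:{A} ∩→ {A}; cost 0
per-site changes: [1, 2, 2, 1, 1, 2, 2]; total = 11

A,G,T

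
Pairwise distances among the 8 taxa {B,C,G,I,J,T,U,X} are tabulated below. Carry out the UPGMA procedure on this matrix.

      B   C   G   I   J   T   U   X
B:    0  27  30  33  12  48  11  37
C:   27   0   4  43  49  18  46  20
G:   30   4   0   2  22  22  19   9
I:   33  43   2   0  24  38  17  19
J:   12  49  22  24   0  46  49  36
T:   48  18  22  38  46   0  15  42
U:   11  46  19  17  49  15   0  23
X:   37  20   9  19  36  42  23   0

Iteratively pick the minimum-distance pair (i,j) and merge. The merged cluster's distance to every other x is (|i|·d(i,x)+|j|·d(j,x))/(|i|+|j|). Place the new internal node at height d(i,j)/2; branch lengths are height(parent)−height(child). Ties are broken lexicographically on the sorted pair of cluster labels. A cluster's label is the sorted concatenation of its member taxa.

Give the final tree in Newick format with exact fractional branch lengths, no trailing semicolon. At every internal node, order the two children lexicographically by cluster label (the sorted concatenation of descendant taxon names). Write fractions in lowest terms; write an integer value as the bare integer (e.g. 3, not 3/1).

iteration 1: select G,I (d=2); attach at lengths (1, 1); label the merged cluster GI
  updated: d(B,GI)=63/2, d(C,GI)=47/2, d(GI,J)=23, d(GI,T)=30, d(GI,U)=18, d(GI,X)=14
iteration 2: select B,U (d=11); attach at lengths (11/2, 11/2); label the merged cluster BU
  updated: d(BU,C)=73/2, d(BU,GI)=99/4, d(BU,J)=61/2, d(BU,T)=63/2, d(BU,X)=30
iteration 3: select GI,X (d=14); attach at lengths (6, 7); label the merged cluster GIX
  updated: d(BU,GIX)=53/2, d(C,GIX)=67/3, d(GIX,J)=82/3, d(GIX,T)=34
iteration 4: select C,T (d=18); attach at lengths (9, 9); label the merged cluster CT
  updated: d(BU,CT)=34, d(CT,GIX)=169/6, d(CT,J)=95/2
iteration 5: select BU,GIX (d=53/2); attach at lengths (31/4, 25/4); label the merged cluster BGIUX
  updated: d(BGIUX,CT)=61/2, d(BGIUX,J)=143/5
iteration 6: select BGIUX,J (d=143/5); attach at lengths (21/20, 143/10); label the merged cluster BGIJUX
  updated: d(BGIJUX,CT)=100/3
iteration 7: select BGIJUX,CT (d=100/3); attach at lengths (71/30, 23/3); label the merged cluster BCGIJTUX
final tree: ((((B:11/2,U:11/2):31/4,((G:1,I:1):6,X:7):25/4):21/20,J:143/10):71/30,(C:9,T:9):23/3)
total length: 5003/60

((((B:11/2,U:11/2):31/4,((G:1,I:1):6,X:7):25/4):21/20,J:143/10):71/30,(C:9,T:9):23/3)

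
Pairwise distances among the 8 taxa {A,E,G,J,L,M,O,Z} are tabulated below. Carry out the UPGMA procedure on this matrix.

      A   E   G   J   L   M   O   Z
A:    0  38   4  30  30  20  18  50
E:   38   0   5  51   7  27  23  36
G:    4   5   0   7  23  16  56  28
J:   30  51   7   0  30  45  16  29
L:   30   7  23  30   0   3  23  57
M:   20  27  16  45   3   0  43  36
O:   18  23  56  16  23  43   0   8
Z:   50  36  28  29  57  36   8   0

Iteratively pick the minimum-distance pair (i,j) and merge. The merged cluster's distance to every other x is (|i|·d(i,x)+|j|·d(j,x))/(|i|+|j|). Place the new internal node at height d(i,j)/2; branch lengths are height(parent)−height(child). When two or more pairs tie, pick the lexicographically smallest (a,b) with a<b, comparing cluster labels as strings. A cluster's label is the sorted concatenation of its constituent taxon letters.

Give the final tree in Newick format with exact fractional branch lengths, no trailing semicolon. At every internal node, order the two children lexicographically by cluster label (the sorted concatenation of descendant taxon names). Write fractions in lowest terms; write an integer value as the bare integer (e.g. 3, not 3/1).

((((A:2,G:2):29/4,J:37/4):61/12,(E:17/2,(L:3/2,M:3/2):7):35/6):71/24,(O:4,Z:4):319/24)

iteration 1: select L,M (d=3); attach at lengths (3/2, 3/2); label the merged cluster LM
  updated: d(A,LM)=25, d(E,LM)=17, d(G,LM)=39/2, d(J,LM)=75/2, d(LM,O)=33, d(LM,Z)=93/2
iteration 2: select A,G (d=4); attach at lengths (2, 2); label the merged cluster AG
  updated: d(AG,E)=43/2, d(AG,J)=37/2, d(AG,LM)=89/4, d(AG,O)=37, d(AG,Z)=39
iteration 3: select O,Z (d=8); attach at lengths (4, 4); label the merged cluster OZ
  updated: d(AG,OZ)=38, d(E,OZ)=59/2, d(J,OZ)=45/2, d(LM,OZ)=159/4
iteration 4: select E,LM (d=17); attach at lengths (17/2, 7); label the merged cluster ELM
  updated: d(AG,ELM)=22, d(ELM,J)=42, d(ELM,OZ)=109/3
iteration 5: select AG,J (d=37/2); attach at lengths (29/4, 37/4); label the merged cluster AGJ
  updated: d(AGJ,ELM)=86/3, d(AGJ,OZ)=197/6
iteration 6: select AGJ,ELM (d=86/3); attach at lengths (61/12, 35/6); label the merged cluster AEGJLM
  updated: d(AEGJLM,OZ)=415/12
iteration 7: select AEGJLM,OZ (d=415/12); attach at lengths (71/24, 319/24); label the merged cluster AEGJLMOZ
final tree: ((((A:2,G:2):29/4,J:37/4):61/12,(E:17/2,(L:3/2,M:3/2):7):35/6):71/24,(O:4,Z:4):319/24)
total length: 445/6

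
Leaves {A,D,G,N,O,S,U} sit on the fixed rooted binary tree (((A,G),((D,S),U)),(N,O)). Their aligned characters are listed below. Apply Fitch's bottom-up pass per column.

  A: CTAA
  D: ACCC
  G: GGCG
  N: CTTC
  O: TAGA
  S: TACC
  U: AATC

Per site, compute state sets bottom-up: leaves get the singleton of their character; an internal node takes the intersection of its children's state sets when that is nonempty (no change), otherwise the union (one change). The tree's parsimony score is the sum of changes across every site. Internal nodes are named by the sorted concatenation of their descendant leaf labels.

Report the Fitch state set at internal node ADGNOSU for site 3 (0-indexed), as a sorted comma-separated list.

A,C

AG@0: {C} ∪ {G} = {C,G} (union, +1)
DS@0: {A} ∪ {T} = {A,T} (union, +1)
DSU@0: {A,T} ∩ {A} = {A} (intersection, +0)
ADGSU@0: {C,G} ∪ {A} = {A,C,G} (union, +1)
NO@0: {C} ∪ {T} = {C,T} (union, +1)
ADGNOSU@0: {A,C,G} ∩ {C,T} = {C} (intersection, +0)
AG@1: {T} ∪ {G} = {G,T} (union, +1)
DS@1: {C} ∪ {A} = {A,C} (union, +1)
DSU@1: {A,C} ∩ {A} = {A} (intersection, +0)
ADGSU@1: {G,T} ∪ {A} = {A,G,T} (union, +1)
NO@1: {T} ∪ {A} = {A,T} (union, +1)
ADGNOSU@1: {A,G,T} ∩ {A,T} = {A,T} (intersection, +0)
AG@2: {A} ∪ {C} = {A,C} (union, +1)
DS@2: {C} ∩ {C} = {C} (intersection, +0)
DSU@2: {C} ∪ {T} = {C,T} (union, +1)
ADGSU@2: {A,C} ∩ {C,T} = {C} (intersection, +0)
NO@2: {T} ∪ {G} = {G,T} (union, +1)
ADGNOSU@2: {C} ∪ {G,T} = {C,G,T} (union, +1)
AG@3: {A} ∪ {G} = {A,G} (union, +1)
DS@3: {C} ∩ {C} = {C} (intersection, +0)
DSU@3: {C} ∩ {C} = {C} (intersection, +0)
ADGSU@3: {A,G} ∪ {C} = {A,C,G} (union, +1)
NO@3: {C} ∪ {A} = {A,C} (union, +1)
ADGNOSU@3: {A,C,G} ∩ {A,C} = {A,C} (intersection, +0)
per-site changes: [4, 4, 4, 3]; total = 15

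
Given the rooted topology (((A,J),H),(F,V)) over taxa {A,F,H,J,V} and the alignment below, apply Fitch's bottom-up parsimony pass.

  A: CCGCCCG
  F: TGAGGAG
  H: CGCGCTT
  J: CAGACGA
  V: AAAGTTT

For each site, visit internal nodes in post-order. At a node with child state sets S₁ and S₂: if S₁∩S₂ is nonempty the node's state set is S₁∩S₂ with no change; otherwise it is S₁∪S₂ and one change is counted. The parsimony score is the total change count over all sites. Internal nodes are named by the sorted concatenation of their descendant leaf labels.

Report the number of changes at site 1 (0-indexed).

3

[col 0] AJ: children A:{C}, J:{C} ∩→ {C}; cost 0
[col 0] AHJ: children AJ:{C}, H:{C} ∩→ {C}; cost 0
[col 0] FV: children F:{T}, V:{A} ∪→ {A,T}; cost 1
[col 0] AFHJV: children AHJ:{C}, FV:{A,T} ∪→ {A,C,T}; cost 1
[col 1] AJ: children A:{C}, J:{A} ∪→ {A,C}; cost 1
[col 1] AHJ: children AJ:{A,C}, H:{G} ∪→ {A,C,G}; cost 1
[col 1] FV: children F:{G}, V:{A} ∪→ {A,G}; cost 1
[col 1] AFHJV: children AHJ:{A,C,G}, FV:{A,G} ∩→ {A,G}; cost 0
[col 2] AJ: children A:{G}, J:{G} ∩→ {G}; cost 0
[col 2] AHJ: children AJ:{G}, H:{C} ∪→ {C,G}; cost 1
[col 2] FV: children F:{A}, V:{A} ∩→ {A}; cost 0
[col 2] AFHJV: children AHJ:{C,G}, FV:{A} ∪→ {A,C,G}; cost 1
[col 3] AJ: children A:{C}, J:{A} ∪→ {A,C}; cost 1
[col 3] AHJ: children AJ:{A,C}, H:{G} ∪→ {A,C,G}; cost 1
[col 3] FV: children F:{G}, V:{G} ∩→ {G}; cost 0
[col 3] AFHJV: children AHJ:{A,C,G}, FV:{G} ∩→ {G}; cost 0
[col 4] AJ: children A:{C}, J:{C} ∩→ {C}; cost 0
[col 4] AHJ: children AJ:{C}, H:{C} ∩→ {C}; cost 0
[col 4] FV: children F:{G}, V:{T} ∪→ {G,T}; cost 1
[col 4] AFHJV: children AHJ:{C}, FV:{G,T} ∪→ {C,G,T}; cost 1
[col 5] AJ: children A:{C}, J:{G} ∪→ {C,G}; cost 1
[col 5] AHJ: children AJ:{C,G}, H:{T} ∪→ {C,G,T}; cost 1
[col 5] FV: children F:{A}, V:{T} ∪→ {A,T}; cost 1
[col 5] AFHJV: children AHJ:{C,G,T}, FV:{A,T} ∩→ {T}; cost 0
[col 6] AJ: children A:{G}, J:{A} ∪→ {A,G}; cost 1
[col 6] AHJ: children AJ:{A,G}, H:{T} ∪→ {A,G,T}; cost 1
[col 6] FV: children F:{G}, V:{T} ∪→ {G,T}; cost 1
[col 6] AFHJV: children AHJ:{A,G,T}, FV:{G,T} ∩→ {G,T}; cost 0
per-site changes: [2, 3, 2, 2, 2, 3, 3]; total = 17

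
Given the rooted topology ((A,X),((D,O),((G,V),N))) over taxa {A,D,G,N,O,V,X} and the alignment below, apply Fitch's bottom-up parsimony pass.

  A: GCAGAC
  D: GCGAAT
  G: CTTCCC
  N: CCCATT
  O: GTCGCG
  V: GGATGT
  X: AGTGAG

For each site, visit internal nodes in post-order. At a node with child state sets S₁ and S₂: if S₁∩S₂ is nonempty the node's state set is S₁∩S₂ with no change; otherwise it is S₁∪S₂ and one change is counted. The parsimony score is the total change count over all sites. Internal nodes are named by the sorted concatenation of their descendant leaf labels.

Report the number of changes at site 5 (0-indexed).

4

[col 0] AX: children A:{G}, X:{A} ∪→ {A,G}; cost 1
[col 0] DO: children D:{G}, O:{G} ∩→ {G}; cost 0
[col 0] GV: children G:{C}, V:{G} ∪→ {C,G}; cost 1
[col 0] GNV: children GV:{C,G}, N:{C} ∩→ {C}; cost 0
[col 0] DGNOV: children DO:{G}, GNV:{C} ∪→ {C,G}; cost 1
[col 0] ADGNOVX: children AX:{A,G}, DGNOV:{C,G} ∩→ {G}; cost 0
[col 1] AX: children A:{C}, X:{G} ∪→ {C,G}; cost 1
[col 1] DO: children D:{C}, O:{T} ∪→ {C,T}; cost 1
[col 1] GV: children G:{T}, V:{G} ∪→ {G,T}; cost 1
[col 1] GNV: children GV:{G,T}, N:{C} ∪→ {C,G,T}; cost 1
[col 1] DGNOV: children DO:{C,T}, GNV:{C,G,T} ∩→ {C,T}; cost 0
[col 1] ADGNOVX: children AX:{C,G}, DGNOV:{C,T} ∩→ {C}; cost 0
[col 2] AX: children A:{A}, X:{T} ∪→ {A,T}; cost 1
[col 2] DO: children D:{G}, O:{C} ∪→ {C,G}; cost 1
[col 2] GV: children G:{T}, V:{A} ∪→ {A,T}; cost 1
[col 2] GNV: children GV:{A,T}, N:{C} ∪→ {A,C,T}; cost 1
[col 2] DGNOV: children DO:{C,G}, GNV:{A,C,T} ∩→ {C}; cost 0
[col 2] ADGNOVX: children AX:{A,T}, DGNOV:{C} ∪→ {A,C,T}; cost 1
[col 3] AX: children A:{G}, X:{G} ∩→ {G}; cost 0
[col 3] DO: children D:{A}, O:{G} ∪→ {A,G}; cost 1
[col 3] GV: children G:{C}, V:{T} ∪→ {C,T}; cost 1
[col 3] GNV: children GV:{C,T}, N:{A} ∪→ {A,C,T}; cost 1
[col 3] DGNOV: children DO:{A,G}, GNV:{A,C,T} ∩→ {A}; cost 0
[col 3] ADGNOVX: children AX:{G}, DGNOV:{A} ∪→ {A,G}; cost 1
[col 4] AX: children A:{A}, X:{A} ∩→ {A}; cost 0
[col 4] DO: children D:{A}, O:{C} ∪→ {A,C}; cost 1
[col 4] GV: children G:{C}, V:{G} ∪→ {C,G}; cost 1
[col 4] GNV: children GV:{C,G}, N:{T} ∪→ {C,G,T}; cost 1
[col 4] DGNOV: children DO:{A,C}, GNV:{C,G,T} ∩→ {C}; cost 0
[col 4] ADGNOVX: children AX:{A}, DGNOV:{C} ∪→ {A,C}; cost 1
[col 5] AX: children A:{C}, X:{G} ∪→ {C,G}; cost 1
[col 5] DO: children D:{T}, O:{G} ∪→ {G,T}; cost 1
[col 5] GV: children G:{C}, V:{T} ∪→ {C,T}; cost 1
[col 5] GNV: children GV:{C,T}, N:{T} ∩→ {T}; cost 0
[col 5] DGNOV: children DO:{G,T}, GNV:{T} ∩→ {T}; cost 0
[col 5] ADGNOVX: children AX:{C,G}, DGNOV:{T} ∪→ {C,G,T}; cost 1
per-site changes: [3, 4, 5, 4, 4, 4]; total = 24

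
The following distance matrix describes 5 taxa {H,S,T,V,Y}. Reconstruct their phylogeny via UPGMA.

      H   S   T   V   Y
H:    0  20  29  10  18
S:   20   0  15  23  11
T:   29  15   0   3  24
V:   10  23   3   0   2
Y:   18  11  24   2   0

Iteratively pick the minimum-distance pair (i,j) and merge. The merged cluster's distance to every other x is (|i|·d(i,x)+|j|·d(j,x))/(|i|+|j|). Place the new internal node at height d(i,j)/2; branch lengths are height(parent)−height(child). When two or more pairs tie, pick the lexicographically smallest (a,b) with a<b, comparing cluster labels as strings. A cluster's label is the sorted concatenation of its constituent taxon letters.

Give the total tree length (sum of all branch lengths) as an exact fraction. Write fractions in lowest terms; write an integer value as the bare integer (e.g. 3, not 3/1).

211/6

step 1: merge (V,Y) at d=2; branch lengths V→1, Y→1; new cluster VY
  updated: d(H,VY)=14, d(S,VY)=17, d(T,VY)=27/2
step 2: merge (T,VY) at d=27/2; branch lengths T→27/4, VY→23/4; new cluster TVY
  updated: d(H,TVY)=19, d(S,TVY)=49/3
step 3: merge (S,TVY) at d=49/3; branch lengths S→49/6, TVY→17/12; new cluster STVY
  updated: d(H,STVY)=77/4
step 4: merge (H,STVY) at d=77/4; branch lengths H→77/8, STVY→35/24; new cluster HSTVY
final tree: (H:77/8,(S:49/6,(T:27/4,(V:1,Y:1):23/4):17/12):35/24)
total length: 211/6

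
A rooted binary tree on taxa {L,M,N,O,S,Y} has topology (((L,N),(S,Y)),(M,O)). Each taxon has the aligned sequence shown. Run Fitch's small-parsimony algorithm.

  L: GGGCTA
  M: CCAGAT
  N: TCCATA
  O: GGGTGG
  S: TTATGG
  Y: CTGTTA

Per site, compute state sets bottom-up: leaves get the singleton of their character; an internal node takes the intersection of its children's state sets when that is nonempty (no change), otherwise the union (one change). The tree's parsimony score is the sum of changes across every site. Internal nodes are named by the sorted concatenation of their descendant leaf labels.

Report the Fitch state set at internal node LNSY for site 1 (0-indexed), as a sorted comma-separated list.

C,G,T

LN@0: {G} ∪ {T} = {G,T} (union, +1)
SY@0: {T} ∪ {C} = {C,T} (union, +1)
LNSY@0: {G,T} ∩ {C,T} = {T} (intersection, +0)
MO@0: {C} ∪ {G} = {C,G} (union, +1)
LMNOSY@0: {T} ∪ {C,G} = {C,G,T} (union, +1)
LN@1: {G} ∪ {C} = {C,G} (union, +1)
SY@1: {T} ∩ {T} = {T} (intersection, +0)
LNSY@1: {C,G} ∪ {T} = {C,G,T} (union, +1)
MO@1: {C} ∪ {G} = {C,G} (union, +1)
LMNOSY@1: {C,G,T} ∩ {C,G} = {C,G} (intersection, +0)
LN@2: {G} ∪ {C} = {C,G} (union, +1)
SY@2: {A} ∪ {G} = {A,G} (union, +1)
LNSY@2: {C,G} ∩ {A,G} = {G} (intersection, +0)
MO@2: {A} ∪ {G} = {A,G} (union, +1)
LMNOSY@2: {G} ∩ {A,G} = {G} (intersection, +0)
LN@3: {C} ∪ {A} = {A,C} (union, +1)
SY@3: {T} ∩ {T} = {T} (intersection, +0)
LNSY@3: {A,C} ∪ {T} = {A,C,T} (union, +1)
MO@3: {G} ∪ {T} = {G,T} (union, +1)
LMNOSY@3: {A,C,T} ∩ {G,T} = {T} (intersection, +0)
LN@4: {T} ∩ {T} = {T} (intersection, +0)
SY@4: {G} ∪ {T} = {G,T} (union, +1)
LNSY@4: {T} ∩ {G,T} = {T} (intersection, +0)
MO@4: {A} ∪ {G} = {A,G} (union, +1)
LMNOSY@4: {T} ∪ {A,G} = {A,G,T} (union, +1)
LN@5: {A} ∩ {A} = {A} (intersection, +0)
SY@5: {G} ∪ {A} = {A,G} (union, +1)
LNSY@5: {A} ∩ {A,G} = {A} (intersection, +0)
MO@5: {T} ∪ {G} = {G,T} (union, +1)
LMNOSY@5: {A} ∪ {G,T} = {A,G,T} (union, +1)
per-site changes: [4, 3, 3, 3, 3, 3]; total = 19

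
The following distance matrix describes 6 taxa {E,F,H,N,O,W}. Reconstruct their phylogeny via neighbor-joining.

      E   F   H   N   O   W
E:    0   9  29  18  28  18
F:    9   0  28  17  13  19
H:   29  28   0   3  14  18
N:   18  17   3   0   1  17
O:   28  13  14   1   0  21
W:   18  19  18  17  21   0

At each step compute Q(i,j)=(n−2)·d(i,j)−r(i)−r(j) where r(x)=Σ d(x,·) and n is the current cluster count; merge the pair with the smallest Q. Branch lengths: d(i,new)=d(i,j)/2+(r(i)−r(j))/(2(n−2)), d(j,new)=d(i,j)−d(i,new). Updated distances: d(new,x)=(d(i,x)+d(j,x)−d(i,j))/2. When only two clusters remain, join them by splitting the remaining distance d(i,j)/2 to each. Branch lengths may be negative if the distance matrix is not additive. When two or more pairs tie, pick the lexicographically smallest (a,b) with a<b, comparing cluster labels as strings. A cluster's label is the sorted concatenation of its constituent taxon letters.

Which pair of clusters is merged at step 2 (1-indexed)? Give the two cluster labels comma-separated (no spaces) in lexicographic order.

EF,W

step 1: merge (E,F) at d=9, Q=-152; branch lengths E→13/2, F→5/2; new cluster EF
  updated: d(EF,H)=24, d(EF,N)=13, d(EF,O)=16, d(EF,W)=14
step 2: merge (EF,W) at d=14, Q=-95; branch lengths EF→13/2, W→15/2; new cluster EFW
  updated: d(EFW,H)=14, d(EFW,N)=8, d(EFW,O)=23/2
step 3: merge (EFW,O) at d=23/2, Q=-37; branch lengths EFW→15/2, O→4; new cluster EFOW
  updated: d(EFOW,H)=33/4, d(EFOW,N)=-5/4
step 4: merge (EFOW,H) at d=33/4, Q=-10; branch lengths EFOW→2, H→25/4; new cluster EFHOW
  updated: d(EFHOW,N)=-13/4
step 5: merge (EFHOW,N) at d=-13/4; branch lengths EFHOW→-13/8, N→-13/8; new cluster EFHNOW
final tree: (((((E:13/2,F:5/2):13/2,W:15/2):15/2,O:4):2,H:25/4):-13/8,N:-13/8)
total length: 79/2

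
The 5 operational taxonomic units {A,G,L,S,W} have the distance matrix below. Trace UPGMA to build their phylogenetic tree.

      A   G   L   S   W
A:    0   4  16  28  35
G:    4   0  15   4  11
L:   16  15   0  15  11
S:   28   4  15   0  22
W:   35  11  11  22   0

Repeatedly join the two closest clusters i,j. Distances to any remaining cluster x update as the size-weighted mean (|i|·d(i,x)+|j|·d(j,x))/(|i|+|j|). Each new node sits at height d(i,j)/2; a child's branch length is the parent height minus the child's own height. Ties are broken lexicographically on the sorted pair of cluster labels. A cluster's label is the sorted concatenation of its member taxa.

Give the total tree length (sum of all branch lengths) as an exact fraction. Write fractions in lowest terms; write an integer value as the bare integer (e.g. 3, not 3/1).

69/2

iteration 1: select A,G (d=4); attach at lengths (2, 2); label the merged cluster AG
  updated: d(AG,L)=31/2, d(AG,S)=16, d(AG,W)=23
iteration 2: select L,W (d=11); attach at lengths (11/2, 11/2); label the merged cluster LW
  updated: d(AG,LW)=77/4, d(LW,S)=37/2
iteration 3: select AG,S (d=16); attach at lengths (6, 8); label the merged cluster AGS
  updated: d(AGS,LW)=19
iteration 4: select AGS,LW (d=19); attach at lengths (3/2, 4); label the merged cluster AGLSW
final tree: (((A:2,G:2):6,S:8):3/2,(L:11/2,W:11/2):4)
total length: 69/2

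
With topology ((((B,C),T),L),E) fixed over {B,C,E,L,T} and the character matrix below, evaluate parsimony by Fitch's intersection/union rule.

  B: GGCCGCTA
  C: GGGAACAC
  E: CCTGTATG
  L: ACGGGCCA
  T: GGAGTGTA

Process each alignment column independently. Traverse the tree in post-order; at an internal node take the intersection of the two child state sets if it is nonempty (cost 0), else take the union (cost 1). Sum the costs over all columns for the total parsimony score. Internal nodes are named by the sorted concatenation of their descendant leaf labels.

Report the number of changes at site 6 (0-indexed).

BC@0: {G} ∩ {G} = {G} (intersection, +0)
BCT@0: {G} ∩ {G} = {G} (intersection, +0)
BCLT@0: {G} ∪ {A} = {A,G} (union, +1)
BCELT@0: {A,G} ∪ {C} = {A,C,G} (union, +1)
BC@1: {G} ∩ {G} = {G} (intersection, +0)
BCT@1: {G} ∩ {G} = {G} (intersection, +0)
BCLT@1: {G} ∪ {C} = {C,G} (union, +1)
BCELT@1: {C,G} ∩ {C} = {C} (intersection, +0)
BC@2: {C} ∪ {G} = {C,G} (union, +1)
BCT@2: {C,G} ∪ {A} = {A,C,G} (union, +1)
BCLT@2: {A,C,G} ∩ {G} = {G} (intersection, +0)
BCELT@2: {G} ∪ {T} = {G,T} (union, +1)
BC@3: {C} ∪ {A} = {A,C} (union, +1)
BCT@3: {A,C} ∪ {G} = {A,C,G} (union, +1)
BCLT@3: {A,C,G} ∩ {G} = {G} (intersection, +0)
BCELT@3: {G} ∩ {G} = {G} (intersection, +0)
BC@4: {G} ∪ {A} = {A,G} (union, +1)
BCT@4: {A,G} ∪ {T} = {A,G,T} (union, +1)
BCLT@4: {A,G,T} ∩ {G} = {G} (intersection, +0)
BCELT@4: {G} ∪ {T} = {G,T} (union, +1)
BC@5: {C} ∩ {C} = {C} (intersection, +0)
BCT@5: {C} ∪ {G} = {C,G} (union, +1)
BCLT@5: {C,G} ∩ {C} = {C} (intersection, +0)
BCELT@5: {C} ∪ {A} = {A,C} (union, +1)
BC@6: {T} ∪ {A} = {A,T} (union, +1)
BCT@6: {A,T} ∩ {T} = {T} (intersection, +0)
BCLT@6: {T} ∪ {C} = {C,T} (union, +1)
BCELT@6: {C,T} ∩ {T} = {T} (intersection, +0)
BC@7: {A} ∪ {C} = {A,C} (union, +1)
BCT@7: {A,C} ∩ {A} = {A} (intersection, +0)
BCLT@7: {A} ∩ {A} = {A} (intersection, +0)
BCELT@7: {A} ∪ {G} = {A,G} (union, +1)
per-site changes: [2, 1, 3, 2, 3, 2, 2, 2]; total = 17

2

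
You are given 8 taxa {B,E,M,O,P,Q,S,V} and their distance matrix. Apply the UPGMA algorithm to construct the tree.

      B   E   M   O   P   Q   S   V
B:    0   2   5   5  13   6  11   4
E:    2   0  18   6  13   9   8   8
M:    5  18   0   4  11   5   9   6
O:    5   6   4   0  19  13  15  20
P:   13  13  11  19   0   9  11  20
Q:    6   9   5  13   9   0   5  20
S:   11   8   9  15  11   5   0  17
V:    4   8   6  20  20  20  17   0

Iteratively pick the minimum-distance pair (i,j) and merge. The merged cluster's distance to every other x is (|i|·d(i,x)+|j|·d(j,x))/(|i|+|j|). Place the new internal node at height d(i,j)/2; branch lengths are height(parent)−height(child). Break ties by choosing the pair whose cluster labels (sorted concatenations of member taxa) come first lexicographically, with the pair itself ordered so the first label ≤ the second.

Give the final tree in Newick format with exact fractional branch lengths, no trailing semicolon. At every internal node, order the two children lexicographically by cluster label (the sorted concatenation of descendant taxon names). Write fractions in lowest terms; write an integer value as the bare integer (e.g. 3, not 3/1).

((((B:1,E:1):2,V:3):2,(M:2,O:2):3):13/10,(P:5,(Q:5/2,S:5/2):5/2):13/10)

1. join B+E (d=2) ⇒ BE; edges |B|=1, |E|=1
  updated: d(BE,M)=23/2, d(BE,O)=11/2, d(BE,P)=13, d(BE,Q)=15/2, d(BE,S)=19/2, d(BE,V)=6
2. join M+O (d=4) ⇒ MO; edges |M|=2, |O|=2
  updated: d(BE,MO)=17/2, d(MO,P)=15, d(MO,Q)=9, d(MO,S)=12, d(MO,V)=13
3. join Q+S (d=5) ⇒ QS; edges |Q|=5/2, |S|=5/2
  updated: d(BE,QS)=17/2, d(MO,QS)=21/2, d(P,QS)=10, d(QS,V)=37/2
4. join BE+V (d=6) ⇒ BEV; edges |BE|=2, |V|=3
  updated: d(BEV,MO)=10, d(BEV,P)=46/3, d(BEV,QS)=71/6
5. join BEV+MO (d=10) ⇒ BEMOV; edges |BEV|=2, |MO|=3
  updated: d(BEMOV,P)=76/5, d(BEMOV,QS)=113/10
6. join P+QS (d=10) ⇒ PQS; edges |P|=5, |QS|=5/2
  updated: d(BEMOV,PQS)=63/5
7. join BEMOV+PQS (d=63/5) ⇒ BEMOPQSV; edges |BEMOV|=13/10, |PQS|=13/10
final tree: ((((B:1,E:1):2,V:3):2,(M:2,O:2):3):13/10,(P:5,(Q:5/2,S:5/2):5/2):13/10)
total length: 311/10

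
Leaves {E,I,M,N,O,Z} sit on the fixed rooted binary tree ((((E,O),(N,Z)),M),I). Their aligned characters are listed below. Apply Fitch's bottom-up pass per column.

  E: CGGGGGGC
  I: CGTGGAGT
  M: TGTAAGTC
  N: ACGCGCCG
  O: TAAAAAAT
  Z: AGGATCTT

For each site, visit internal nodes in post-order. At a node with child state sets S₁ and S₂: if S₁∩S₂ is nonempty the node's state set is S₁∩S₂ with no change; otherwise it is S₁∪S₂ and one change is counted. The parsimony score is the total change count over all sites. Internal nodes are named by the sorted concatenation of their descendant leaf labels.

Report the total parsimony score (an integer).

EO@0: {C} ∪ {T} = {C,T} (union, +1)
NZ@0: {A} ∩ {A} = {A} (intersection, +0)
ENOZ@0: {C,T} ∪ {A} = {A,C,T} (union, +1)
EMNOZ@0: {A,C,T} ∩ {T} = {T} (intersection, +0)
EIMNOZ@0: {T} ∪ {C} = {C,T} (union, +1)
EO@1: {G} ∪ {A} = {A,G} (union, +1)
NZ@1: {C} ∪ {G} = {C,G} (union, +1)
ENOZ@1: {A,G} ∩ {C,G} = {G} (intersection, +0)
EMNOZ@1: {G} ∩ {G} = {G} (intersection, +0)
EIMNOZ@1: {G} ∩ {G} = {G} (intersection, +0)
EO@2: {G} ∪ {A} = {A,G} (union, +1)
NZ@2: {G} ∩ {G} = {G} (intersection, +0)
ENOZ@2: {A,G} ∩ {G} = {G} (intersection, +0)
EMNOZ@2: {G} ∪ {T} = {G,T} (union, +1)
EIMNOZ@2: {G,T} ∩ {T} = {T} (intersection, +0)
EO@3: {G} ∪ {A} = {A,G} (union, +1)
NZ@3: {C} ∪ {A} = {A,C} (union, +1)
ENOZ@3: {A,G} ∩ {A,C} = {A} (intersection, +0)
EMNOZ@3: {A} ∩ {A} = {A} (intersection, +0)
EIMNOZ@3: {A} ∪ {G} = {A,G} (union, +1)
EO@4: {G} ∪ {A} = {A,G} (union, +1)
NZ@4: {G} ∪ {T} = {G,T} (union, +1)
ENOZ@4: {A,G} ∩ {G,T} = {G} (intersection, +0)
EMNOZ@4: {G} ∪ {A} = {A,G} (union, +1)
EIMNOZ@4: {A,G} ∩ {G} = {G} (intersection, +0)
EO@5: {G} ∪ {A} = {A,G} (union, +1)
NZ@5: {C} ∩ {C} = {C} (intersection, +0)
ENOZ@5: {A,G} ∪ {C} = {A,C,G} (union, +1)
EMNOZ@5: {A,C,G} ∩ {G} = {G} (intersection, +0)
EIMNOZ@5: {G} ∪ {A} = {A,G} (union, +1)
EO@6: {G} ∪ {A} = {A,G} (union, +1)
NZ@6: {C} ∪ {T} = {C,T} (union, +1)
ENOZ@6: {A,G} ∪ {C,T} = {A,C,G,T} (union, +1)
EMNOZ@6: {A,C,G,T} ∩ {T} = {T} (intersection, +0)
EIMNOZ@6: {T} ∪ {G} = {G,T} (union, +1)
EO@7: {C} ∪ {T} = {C,T} (union, +1)
NZ@7: {G} ∪ {T} = {G,T} (union, +1)
ENOZ@7: {C,T} ∩ {G,T} = {T} (intersection, +0)
EMNOZ@7: {T} ∪ {C} = {C,T} (union, +1)
EIMNOZ@7: {C,T} ∩ {T} = {T} (intersection, +0)
per-site changes: [3, 2, 2, 3, 3, 3, 4, 3]; total = 23

23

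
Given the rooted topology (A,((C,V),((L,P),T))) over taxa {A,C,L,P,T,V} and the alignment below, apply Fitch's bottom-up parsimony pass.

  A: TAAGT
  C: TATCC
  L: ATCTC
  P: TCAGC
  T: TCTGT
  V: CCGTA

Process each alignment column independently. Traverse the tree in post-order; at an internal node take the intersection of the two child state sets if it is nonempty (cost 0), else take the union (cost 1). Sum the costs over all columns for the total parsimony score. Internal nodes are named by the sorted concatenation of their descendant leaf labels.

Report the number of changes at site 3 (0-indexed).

[col 0] CV: children C:{T}, V:{C} ∪→ {C,T}; cost 1
[col 0] LP: children L:{A}, P:{T} ∪→ {A,T}; cost 1
[col 0] LPT: children LP:{A,T}, T:{T} ∩→ {T}; cost 0
[col 0] CLPTV: children CV:{C,T}, LPT:{T} ∩→ {T}; cost 0
[col 0] ACLPTV: children A:{T}, CLPTV:{T} ∩→ {T}; cost 0
[col 1] CV: children C:{A}, V:{C} ∪→ {A,C}; cost 1
[col 1] LP: children L:{T}, P:{C} ∪→ {C,T}; cost 1
[col 1] LPT: children LP:{C,T}, T:{C} ∩→ {C}; cost 0
[col 1] CLPTV: children CV:{A,C}, LPT:{C} ∩→ {C}; cost 0
[col 1] ACLPTV: children A:{A}, CLPTV:{C} ∪→ {A,C}; cost 1
[col 2] CV: children C:{T}, V:{G} ∪→ {G,T}; cost 1
[col 2] LP: children L:{C}, P:{A} ∪→ {A,C}; cost 1
[col 2] LPT: children LP:{A,C}, T:{T} ∪→ {A,C,T}; cost 1
[col 2] CLPTV: children CV:{G,T}, LPT:{A,C,T} ∩→ {T}; cost 0
[col 2] ACLPTV: children A:{A}, CLPTV:{T} ∪→ {A,T}; cost 1
[col 3] CV: children C:{C}, V:{T} ∪→ {C,T}; cost 1
[col 3] LP: children L:{T}, P:{G} ∪→ {G,T}; cost 1
[col 3] LPT: children LP:{G,T}, T:{G} ∩→ {G}; cost 0
[col 3] CLPTV: children CV:{C,T}, LPT:{G} ∪→ {C,G,T}; cost 1
[col 3] ACLPTV: children A:{G}, CLPTV:{C,G,T} ∩→ {G}; cost 0
[col 4] CV: children C:{C}, V:{A} ∪→ {A,C}; cost 1
[col 4] LP: children L:{C}, P:{C} ∩→ {C}; cost 0
[col 4] LPT: children LP:{C}, T:{T} ∪→ {C,T}; cost 1
[col 4] CLPTV: children CV:{A,C}, LPT:{C,T} ∩→ {C}; cost 0
[col 4] ACLPTV: children A:{T}, CLPTV:{C} ∪→ {C,T}; cost 1
per-site changes: [2, 3, 4, 3, 3]; total = 15

3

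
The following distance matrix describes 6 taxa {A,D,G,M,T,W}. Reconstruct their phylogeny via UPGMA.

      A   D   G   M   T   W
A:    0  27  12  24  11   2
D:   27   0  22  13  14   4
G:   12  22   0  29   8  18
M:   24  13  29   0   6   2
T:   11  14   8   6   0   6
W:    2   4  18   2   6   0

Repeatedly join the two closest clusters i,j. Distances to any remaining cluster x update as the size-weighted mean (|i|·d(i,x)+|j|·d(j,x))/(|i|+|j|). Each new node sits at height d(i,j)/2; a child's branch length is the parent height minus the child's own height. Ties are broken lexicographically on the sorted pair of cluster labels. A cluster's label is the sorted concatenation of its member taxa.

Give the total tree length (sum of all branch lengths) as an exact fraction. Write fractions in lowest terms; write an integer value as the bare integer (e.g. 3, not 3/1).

1377/40

step 1: merge (A,W) at d=2; branch lengths A→1, W→1; new cluster AW
  updated: d(AW,D)=31/2, d(AW,G)=15, d(AW,M)=13, d(AW,T)=17/2
step 2: merge (M,T) at d=6; branch lengths M→3, T→3; new cluster MT
  updated: d(AW,MT)=43/4, d(D,MT)=27/2, d(G,MT)=37/2
step 3: merge (AW,MT) at d=43/4; branch lengths AW→35/8, MT→19/8; new cluster AMTW
  updated: d(AMTW,D)=29/2, d(AMTW,G)=67/4
step 4: merge (AMTW,D) at d=29/2; branch lengths AMTW→15/8, D→29/4; new cluster ADMTW
  updated: d(ADMTW,G)=89/5
step 5: merge (ADMTW,G) at d=89/5; branch lengths ADMTW→33/20, G→89/10; new cluster ADGMTW
final tree: ((((A:1,W:1):35/8,(M:3,T:3):19/8):15/8,D:29/4):33/20,G:89/10)
total length: 1377/40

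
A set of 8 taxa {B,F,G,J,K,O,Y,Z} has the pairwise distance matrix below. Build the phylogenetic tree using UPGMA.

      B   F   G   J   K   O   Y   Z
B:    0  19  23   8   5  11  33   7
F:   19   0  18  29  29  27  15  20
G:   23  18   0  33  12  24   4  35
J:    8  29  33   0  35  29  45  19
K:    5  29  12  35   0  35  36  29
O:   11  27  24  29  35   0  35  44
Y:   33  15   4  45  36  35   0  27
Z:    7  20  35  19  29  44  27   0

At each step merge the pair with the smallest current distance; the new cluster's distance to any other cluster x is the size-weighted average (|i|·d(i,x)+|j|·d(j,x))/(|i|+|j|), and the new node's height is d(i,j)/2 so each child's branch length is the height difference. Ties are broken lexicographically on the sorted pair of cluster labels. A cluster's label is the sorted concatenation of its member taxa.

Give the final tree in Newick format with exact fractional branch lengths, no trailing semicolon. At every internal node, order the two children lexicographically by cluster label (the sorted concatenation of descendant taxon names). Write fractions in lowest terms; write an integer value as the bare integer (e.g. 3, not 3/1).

step 1: merge (G,Y) at d=4; branch lengths G→2, Y→2; new cluster GY
  updated: d(B,GY)=28, d(F,GY)=33/2, d(GY,J)=39, d(GY,K)=24, d(GY,O)=59/2, d(GY,Z)=31
step 2: merge (B,K) at d=5; branch lengths B→5/2, K→5/2; new cluster BK
  updated: d(BK,F)=24, d(BK,GY)=26, d(BK,J)=43/2, d(BK,O)=23, d(BK,Z)=18
step 3: merge (F,GY) at d=33/2; branch lengths F→33/4, GY→25/4; new cluster FGY
  updated: d(BK,FGY)=76/3, d(FGY,J)=107/3, d(FGY,O)=86/3, d(FGY,Z)=82/3
step 4: merge (BK,Z) at d=18; branch lengths BK→13/2, Z→9; new cluster BKZ
  updated: d(BKZ,FGY)=26, d(BKZ,J)=62/3, d(BKZ,O)=30
step 5: merge (BKZ,J) at d=62/3; branch lengths BKZ→4/3, J→31/3; new cluster BJKZ
  updated: d(BJKZ,FGY)=341/12, d(BJKZ,O)=119/4
step 6: merge (BJKZ,FGY) at d=341/12; branch lengths BJKZ→31/8, FGY→143/24; new cluster BFGJKYZ
  updated: d(BFGJKYZ,O)=205/7
step 7: merge (BFGJKYZ,O) at d=205/7; branch lengths BFGJKYZ→73/168, O→205/14; new cluster BFGJKOYZ
final tree: (((((B:5/2,K:5/2):13/2,Z:9):4/3,J:31/3):31/8,(F:33/4,(G:2,Y:2):25/4):143/24):73/168,O:205/14)
total length: 12697/168

(((((B:5/2,K:5/2):13/2,Z:9):4/3,J:31/3):31/8,(F:33/4,(G:2,Y:2):25/4):143/24):73/168,O:205/14)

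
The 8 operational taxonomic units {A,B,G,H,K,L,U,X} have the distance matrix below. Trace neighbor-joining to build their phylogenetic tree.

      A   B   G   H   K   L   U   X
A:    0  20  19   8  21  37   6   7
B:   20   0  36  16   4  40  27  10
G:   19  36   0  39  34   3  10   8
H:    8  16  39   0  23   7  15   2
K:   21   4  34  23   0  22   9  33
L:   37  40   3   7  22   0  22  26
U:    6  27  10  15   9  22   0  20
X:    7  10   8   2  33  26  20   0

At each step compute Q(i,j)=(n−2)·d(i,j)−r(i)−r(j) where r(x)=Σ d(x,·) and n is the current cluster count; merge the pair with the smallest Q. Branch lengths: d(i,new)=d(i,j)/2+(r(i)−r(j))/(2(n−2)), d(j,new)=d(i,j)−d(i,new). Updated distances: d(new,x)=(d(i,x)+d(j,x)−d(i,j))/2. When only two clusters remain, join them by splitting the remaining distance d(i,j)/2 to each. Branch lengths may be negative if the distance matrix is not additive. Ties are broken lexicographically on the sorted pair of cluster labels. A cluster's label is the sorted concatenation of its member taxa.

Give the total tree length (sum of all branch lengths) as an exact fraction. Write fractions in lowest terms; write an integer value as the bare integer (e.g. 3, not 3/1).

step 1: merge (G,L) at d=3, Q=-288; branch lengths G→5/6, L→13/6; new cluster GL
  updated: d(A,GL)=53/2, d(B,GL)=73/2, d(GL,H)=43/2, d(GL,K)=53/2, d(GL,U)=29/2, d(GL,X)=31/2
step 2: merge (B,K) at d=4, Q=-210; branch lengths B→17/10, K→23/10; new cluster BK
  updated: d(A,BK)=37/2, d(BK,GL)=59/2, d(BK,H)=35/2, d(BK,U)=16, d(BK,X)=39/2
step 3: merge (GL,U) at d=29/2, Q=-121; branch lengths GL→47/4, U→11/4; new cluster GLU
  updated: d(A,GLU)=9, d(BK,GLU)=31/2, d(GLU,H)=11, d(GLU,X)=21/2
step 4: merge (H,X) at d=2, Q=-143/2; branch lengths H→11/12, X→13/12; new cluster HX
  updated: d(A,HX)=13/2, d(BK,HX)=35/2, d(GLU,HX)=39/4
step 5: merge (A,HX) at d=13/2, Q=-219/4; branch lengths A→53/16, HX→51/16; new cluster AHX
  updated: d(AHX,BK)=59/4, d(AHX,GLU)=49/8
step 6: merge (AHX,BK) at d=59/4, Q=-291/8; branch lengths AHX→43/16, BK→193/16; new cluster ABHKX
  updated: d(ABHKX,GLU)=55/16
step 7: merge (ABHKX,GLU) at d=55/16; branch lengths ABHKX→55/32, GLU→55/32; new cluster ABGHKLUX
final tree: (((A:53/16,(H:11/12,X:13/12):51/16):43/16,(B:17/10,K:23/10):193/16):55/32,((G:5/6,L:13/6):47/4,U:11/4):55/32)
total length: 771/16

771/16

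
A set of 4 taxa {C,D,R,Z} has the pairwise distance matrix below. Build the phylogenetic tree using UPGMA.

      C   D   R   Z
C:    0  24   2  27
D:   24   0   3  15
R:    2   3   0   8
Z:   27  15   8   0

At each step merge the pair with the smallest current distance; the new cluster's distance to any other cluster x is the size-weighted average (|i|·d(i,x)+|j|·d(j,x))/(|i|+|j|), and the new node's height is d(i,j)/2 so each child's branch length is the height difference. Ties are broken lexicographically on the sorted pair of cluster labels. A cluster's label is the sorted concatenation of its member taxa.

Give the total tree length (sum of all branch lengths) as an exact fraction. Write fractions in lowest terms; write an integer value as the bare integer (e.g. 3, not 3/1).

iteration 1: select C,R (d=2); attach at lengths (1, 1); label the merged cluster CR
  updated: d(CR,D)=27/2, d(CR,Z)=35/2
iteration 2: select CR,D (d=27/2); attach at lengths (23/4, 27/4); label the merged cluster CDR
  updated: d(CDR,Z)=50/3
iteration 3: select CDR,Z (d=50/3); attach at lengths (19/12, 25/3); label the merged cluster CDRZ
final tree: (((C:1,R:1):23/4,D:27/4):19/12,Z:25/3)
total length: 293/12

293/12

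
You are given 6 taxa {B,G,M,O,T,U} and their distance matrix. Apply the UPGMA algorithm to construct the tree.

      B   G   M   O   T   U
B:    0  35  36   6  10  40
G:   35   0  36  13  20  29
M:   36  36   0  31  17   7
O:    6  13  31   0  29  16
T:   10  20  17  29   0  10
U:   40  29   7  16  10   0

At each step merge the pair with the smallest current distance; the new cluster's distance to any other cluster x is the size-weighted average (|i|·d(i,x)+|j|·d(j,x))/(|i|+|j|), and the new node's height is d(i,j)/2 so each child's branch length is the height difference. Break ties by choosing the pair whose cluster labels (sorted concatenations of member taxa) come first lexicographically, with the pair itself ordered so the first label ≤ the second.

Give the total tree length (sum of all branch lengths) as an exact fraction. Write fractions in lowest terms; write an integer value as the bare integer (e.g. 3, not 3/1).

1897/36

iteration 1: select B,O (d=6); attach at lengths (3, 3); label the merged cluster BO
  updated: d(BO,G)=24, d(BO,M)=67/2, d(BO,T)=39/2, d(BO,U)=28
iteration 2: select M,U (d=7); attach at lengths (7/2, 7/2); label the merged cluster MU
  updated: d(BO,MU)=123/4, d(G,MU)=65/2, d(MU,T)=27/2
iteration 3: select MU,T (d=27/2); attach at lengths (13/4, 27/4); label the merged cluster MTU
  updated: d(BO,MTU)=27, d(G,MTU)=85/3
iteration 4: select BO,G (d=24); attach at lengths (9, 12); label the merged cluster BGO
  updated: d(BGO,MTU)=247/9
iteration 5: select BGO,MTU (d=247/9); attach at lengths (31/18, 251/36); label the merged cluster BGMOTU
final tree: (((B:3,O:3):9,G:12):31/18,((M:7/2,U:7/2):13/4,T:27/4):251/36)
total length: 1897/36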